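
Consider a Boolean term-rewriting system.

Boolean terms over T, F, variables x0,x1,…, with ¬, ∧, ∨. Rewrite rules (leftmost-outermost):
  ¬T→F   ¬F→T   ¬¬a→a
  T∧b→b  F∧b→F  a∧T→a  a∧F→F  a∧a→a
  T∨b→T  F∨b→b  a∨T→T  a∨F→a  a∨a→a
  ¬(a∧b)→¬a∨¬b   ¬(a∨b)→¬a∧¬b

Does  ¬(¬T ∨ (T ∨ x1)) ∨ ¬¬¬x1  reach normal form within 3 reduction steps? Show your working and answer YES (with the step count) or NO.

  start: ¬(¬T ∨ (T ∨ x1)) ∨ ¬¬¬x1
  [1] (¬¬T ∧ ¬(T ∨ x1)) ∨ ¬¬¬x1
  [2] (T ∧ ¬(T ∨ x1)) ∨ ¬¬¬x1
  [3] ¬(T ∨ x1) ∨ ¬¬¬x1

Answer: NO — after 3 steps the term is ¬(T ∨ x1) ∨ ¬¬¬x1, not yet normal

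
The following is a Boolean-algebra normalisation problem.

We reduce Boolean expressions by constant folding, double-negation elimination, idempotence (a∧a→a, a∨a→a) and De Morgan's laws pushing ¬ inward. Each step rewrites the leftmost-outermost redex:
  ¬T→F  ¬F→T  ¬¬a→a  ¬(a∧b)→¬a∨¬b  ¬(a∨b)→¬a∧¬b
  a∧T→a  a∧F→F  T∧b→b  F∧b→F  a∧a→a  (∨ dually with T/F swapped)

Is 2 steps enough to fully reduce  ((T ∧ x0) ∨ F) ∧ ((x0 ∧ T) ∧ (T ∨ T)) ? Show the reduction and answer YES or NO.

  start: ((T ∧ x0) ∨ F) ∧ ((x0 ∧ T) ∧ (T ∨ T))
  [1] (T ∧ x0) ∧ ((x0 ∧ T) ∧ (T ∨ T))
  [2] x0 ∧ ((x0 ∧ T) ∧ (T ∨ T))

Answer: NO — after 2 steps the term is x0 ∧ ((x0 ∧ T) ∧ (T ∨ T)), not yet normal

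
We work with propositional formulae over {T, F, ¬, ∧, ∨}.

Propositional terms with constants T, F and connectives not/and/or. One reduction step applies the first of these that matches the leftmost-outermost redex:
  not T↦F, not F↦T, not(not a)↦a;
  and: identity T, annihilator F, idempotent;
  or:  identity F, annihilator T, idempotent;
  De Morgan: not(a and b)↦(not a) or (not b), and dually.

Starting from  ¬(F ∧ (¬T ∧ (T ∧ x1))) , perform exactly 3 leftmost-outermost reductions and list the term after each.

Answer: after 3 steps: T

Derivation:
  start: ¬(F ∧ (¬T ∧ (T ∧ x1)))
  [1] ¬F ∨ ¬(¬T ∧ (T ∧ x1))
  [2] T ∨ ¬(¬T ∧ (T ∧ x1))
  [3] T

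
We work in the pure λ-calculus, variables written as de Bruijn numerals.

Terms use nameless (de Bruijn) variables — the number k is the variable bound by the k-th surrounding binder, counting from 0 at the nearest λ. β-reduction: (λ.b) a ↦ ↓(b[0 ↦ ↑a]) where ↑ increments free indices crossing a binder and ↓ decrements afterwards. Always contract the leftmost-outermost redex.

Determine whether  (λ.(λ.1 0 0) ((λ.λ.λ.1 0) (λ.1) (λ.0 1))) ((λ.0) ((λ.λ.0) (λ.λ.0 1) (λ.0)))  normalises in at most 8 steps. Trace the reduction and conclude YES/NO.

Answer: NO — after 8 steps the term is (λ.(λ.0 ((λ.0) ((λ.λ.0) (λ.λ.0 1) (λ.0)))) 0) ((λ.λ.λ.1 0) (λ.(λ.0) ((λ.λ.0) (λ.λ.0 1) (λ.0))) (λ.0 ((λ.0) ((λ.λ.0) (λ.λ.0 1) (λ.0))))), not yet normal

Reduction:
  start: (λ.(λ.1 0 0) ((λ.λ.λ.1 0) (λ.1) (λ.0 1))) ((λ.0) ((λ.λ.0) (λ.λ.0 1) (λ.0)))
  [1] (λ.(λ.0) ((λ.λ.0) (λ.λ.0 1) (λ.0)) 0 0) ((λ.λ.λ.1 0) (λ.(λ.0) ((λ.λ.0) (λ.λ.0 1) (λ.0))) (λ.0 ((λ.0) ((λ.λ.0) (λ.λ.0 1) (λ.0)))))
  [2] (λ.0) ((λ.λ.0) (λ.λ.0 1) (λ.0)) ((λ.λ.λ.1 0) (λ.(λ.0) ((λ.λ.0) (λ.λ.0 1) (λ.0))) (λ.0 ((λ.0) ((λ.λ.0) (λ.λ.0 1) (λ.0))))) ((λ.λ.λ.1 0) (λ.(λ.0) ((λ.λ.0) (λ.λ.0 1) (λ.0))) (λ.0 ((λ.0) ((λ.λ.0) (λ.λ.0 1) (λ.0)))))
  [3] (λ.λ.0) (λ.λ.0 1) (λ.0) ((λ.λ.λ.1 0) (λ.(λ.0) ((λ.λ.0) (λ.λ.0 1) (λ.0))) (λ.0 ((λ.0) ((λ.λ.0) (λ.λ.0 1) (λ.0))))) ((λ.λ.λ.1 0) (λ.(λ.0) ((λ.λ.0) (λ.λ.0 1) (λ.0))) (λ.0 ((λ.0) ((λ.λ.0) (λ.λ.0 1) (λ.0)))))
  [4] (λ.0) (λ.0) ((λ.λ.λ.1 0) (λ.(λ.0) ((λ.λ.0) (λ.λ.0 1) (λ.0))) (λ.0 ((λ.0) ((λ.λ.0) (λ.λ.0 1) (λ.0))))) ((λ.λ.λ.1 0) (λ.(λ.0) ((λ.λ.0) (λ.λ.0 1) (λ.0))) (λ.0 ((λ.0) ((λ.λ.0) (λ.λ.0 1) (λ.0)))))
  [5] (λ.0) ((λ.λ.λ.1 0) (λ.(λ.0) ((λ.λ.0) (λ.λ.0 1) (λ.0))) (λ.0 ((λ.0) ((λ.λ.0) (λ.λ.0 1) (λ.0))))) ((λ.λ.λ.1 0) (λ.(λ.0) ((λ.λ.0) (λ.λ.0 1) (λ.0))) (λ.0 ((λ.0) ((λ.λ.0) (λ.λ.0 1) (λ.0)))))
  [6] (λ.λ.λ.1 0) (λ.(λ.0) ((λ.λ.0) (λ.λ.0 1) (λ.0))) (λ.0 ((λ.0) ((λ.λ.0) (λ.λ.0 1) (λ.0)))) ((λ.λ.λ.1 0) (λ.(λ.0) ((λ.λ.0) (λ.λ.0 1) (λ.0))) (λ.0 ((λ.0) ((λ.λ.0) (λ.λ.0 1) (λ.0)))))
  [7] (λ.λ.1 0) (λ.0 ((λ.0) ((λ.λ.0) (λ.λ.0 1) (λ.0)))) ((λ.λ.λ.1 0) (λ.(λ.0) ((λ.λ.0) (λ.λ.0 1) (λ.0))) (λ.0 ((λ.0) ((λ.λ.0) (λ.λ.0 1) (λ.0)))))
  [8] (λ.(λ.0 ((λ.0) ((λ.λ.0) (λ.λ.0 1) (λ.0)))) 0) ((λ.λ.λ.1 0) (λ.(λ.0) ((λ.λ.0) (λ.λ.0 1) (λ.0))) (λ.0 ((λ.0) ((λ.λ.0) (λ.λ.0 1) (λ.0)))))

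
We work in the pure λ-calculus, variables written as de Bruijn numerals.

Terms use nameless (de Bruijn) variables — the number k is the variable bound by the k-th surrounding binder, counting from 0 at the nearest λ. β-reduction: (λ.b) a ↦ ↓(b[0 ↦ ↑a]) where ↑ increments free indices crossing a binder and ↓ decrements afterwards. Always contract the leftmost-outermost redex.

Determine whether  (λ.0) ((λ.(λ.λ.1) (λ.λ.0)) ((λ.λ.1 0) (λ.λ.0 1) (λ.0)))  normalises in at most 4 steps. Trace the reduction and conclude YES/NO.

  start: (λ.0) ((λ.(λ.λ.1) (λ.λ.0)) ((λ.λ.1 0) (λ.λ.0 1) (λ.0)))
  step 1: (λ.(λ.λ.1) (λ.λ.0)) ((λ.λ.1 0) (λ.λ.0 1) (λ.0))
  step 2: (λ.λ.1) (λ.λ.0)
  step 3: λ.λ.λ.0

Answer: YES — reaches normal form λ.λ.λ.0 in 3 ≤ 4 steps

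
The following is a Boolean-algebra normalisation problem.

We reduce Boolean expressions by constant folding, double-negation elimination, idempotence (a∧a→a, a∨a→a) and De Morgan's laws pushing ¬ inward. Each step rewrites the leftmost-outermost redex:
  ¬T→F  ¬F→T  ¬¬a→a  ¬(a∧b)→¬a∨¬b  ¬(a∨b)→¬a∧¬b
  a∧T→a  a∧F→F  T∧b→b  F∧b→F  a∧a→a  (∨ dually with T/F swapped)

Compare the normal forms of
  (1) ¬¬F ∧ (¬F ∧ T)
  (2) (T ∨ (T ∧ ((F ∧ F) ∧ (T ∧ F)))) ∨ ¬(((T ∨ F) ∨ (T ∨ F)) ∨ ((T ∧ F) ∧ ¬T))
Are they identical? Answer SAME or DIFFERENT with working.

Term A:
  start: ¬¬F ∧ (¬F ∧ T)
  →1  F ∧ (¬F ∧ T)
  →2  F

Term B:
  start: (T ∨ (T ∧ ((F ∧ F) ∧ (T ∧ F)))) ∨ ¬(((T ∨ F) ∨ (T ∨ F)) ∨ ((T ∧ F) ∧ ¬T))
  →1  T ∨ ¬(((T ∨ F) ∨ (T ∨ F)) ∨ ((T ∧ F) ∧ ¬T))
  →2  T

Answer: DIFFERENT — A ⇓ F, B ⇓ T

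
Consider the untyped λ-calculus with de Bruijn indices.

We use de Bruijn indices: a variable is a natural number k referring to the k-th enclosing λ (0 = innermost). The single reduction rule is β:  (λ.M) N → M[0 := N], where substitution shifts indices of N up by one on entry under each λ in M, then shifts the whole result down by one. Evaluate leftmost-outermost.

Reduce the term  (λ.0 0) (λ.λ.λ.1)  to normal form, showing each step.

  start: (λ.0 0) (λ.λ.λ.1)
  →1  (λ.λ.λ.1) (λ.λ.λ.1)
  →2  λ.λ.1

Answer: normal form = λ.λ.1  (in 2 steps)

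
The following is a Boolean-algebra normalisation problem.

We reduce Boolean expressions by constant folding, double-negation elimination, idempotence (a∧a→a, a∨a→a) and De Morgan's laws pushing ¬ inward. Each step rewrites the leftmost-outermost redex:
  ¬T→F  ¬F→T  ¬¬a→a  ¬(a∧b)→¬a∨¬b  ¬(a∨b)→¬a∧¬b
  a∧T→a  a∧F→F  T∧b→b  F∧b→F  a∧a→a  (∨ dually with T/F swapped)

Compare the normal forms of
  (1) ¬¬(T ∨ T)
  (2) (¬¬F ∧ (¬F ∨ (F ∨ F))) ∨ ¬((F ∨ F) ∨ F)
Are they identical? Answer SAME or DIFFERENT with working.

Term A:
  start: ¬¬(T ∨ T)
  step 1: T ∨ T
  step 2: T

Term B:
  start: (¬¬F ∧ (¬F ∨ (F ∨ F))) ∨ ¬((F ∨ F) ∨ F)
  step 1: (F ∧ (¬F ∨ (F ∨ F))) ∨ ¬((F ∨ F) ∨ F)
  step 2: F ∨ ¬((F ∨ F) ∨ F)
  step 3: ¬((F ∨ F) ∨ F)
  step 4: ¬(F ∨ F) ∧ ¬F
  step 5: (¬F ∧ ¬F) ∧ ¬F
  step 6: ¬F ∧ ¬F
  step 7: ¬F
  step 8: T

Answer: SAME — A ⇓ T, B ⇓ T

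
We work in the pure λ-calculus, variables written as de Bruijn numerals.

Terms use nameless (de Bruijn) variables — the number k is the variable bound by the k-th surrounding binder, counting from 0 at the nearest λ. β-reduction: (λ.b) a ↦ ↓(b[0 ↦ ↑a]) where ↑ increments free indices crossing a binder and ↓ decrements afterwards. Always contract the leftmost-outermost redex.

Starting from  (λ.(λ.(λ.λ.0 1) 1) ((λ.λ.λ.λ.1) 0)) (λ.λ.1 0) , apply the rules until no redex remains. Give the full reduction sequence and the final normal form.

Answer: normal form = λ.0 (λ.λ.1 0)  (in 3 steps)

Working:
  start: (λ.(λ.(λ.λ.0 1) 1) ((λ.λ.λ.λ.1) 0)) (λ.λ.1 0)
  →1  (λ.(λ.λ.0 1) (λ.λ.1 0)) ((λ.λ.λ.λ.1) (λ.λ.1 0))
  →2  (λ.λ.0 1) (λ.λ.1 0)
  →3  λ.0 (λ.λ.1 0)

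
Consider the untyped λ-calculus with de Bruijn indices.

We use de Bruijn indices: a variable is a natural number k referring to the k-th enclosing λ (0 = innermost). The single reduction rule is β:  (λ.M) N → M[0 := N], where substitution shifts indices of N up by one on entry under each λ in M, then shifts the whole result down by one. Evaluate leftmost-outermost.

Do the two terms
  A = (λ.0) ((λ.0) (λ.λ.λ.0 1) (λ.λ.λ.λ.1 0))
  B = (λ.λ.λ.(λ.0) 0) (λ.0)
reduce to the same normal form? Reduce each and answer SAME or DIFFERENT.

Term A:
  start: (λ.0) ((λ.0) (λ.λ.λ.0 1) (λ.λ.λ.λ.1 0))
  [1] (λ.0) (λ.λ.λ.0 1) (λ.λ.λ.λ.1 0)
  [2] (λ.λ.λ.0 1) (λ.λ.λ.λ.1 0)
  [3] λ.λ.0 1

Term B:
  start: (λ.λ.λ.(λ.0) 0) (λ.0)
  [1] λ.λ.(λ.0) 0
  [2] λ.λ.0

Answer: DIFFERENT — A ⇓ λ.λ.0 1, B ⇓ λ.λ.0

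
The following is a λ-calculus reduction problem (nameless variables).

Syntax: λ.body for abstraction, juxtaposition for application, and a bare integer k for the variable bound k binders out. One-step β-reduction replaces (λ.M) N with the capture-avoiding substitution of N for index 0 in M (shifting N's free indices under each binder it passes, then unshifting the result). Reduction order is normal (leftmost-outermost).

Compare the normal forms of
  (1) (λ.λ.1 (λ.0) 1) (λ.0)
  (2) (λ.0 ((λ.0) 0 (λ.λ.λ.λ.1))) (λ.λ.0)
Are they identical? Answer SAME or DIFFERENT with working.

Term A:
  start: (λ.λ.1 (λ.0) 1) (λ.0)
  step 1: λ.(λ.0) (λ.0) (λ.0)
  step 2: λ.(λ.0) (λ.0)
  step 3: λ.λ.0

Term B:
  start: (λ.0 ((λ.0) 0 (λ.λ.λ.λ.1))) (λ.λ.0)
  step 1: (λ.λ.0) ((λ.0) (λ.λ.0) (λ.λ.λ.λ.1))
  step 2: λ.0

Answer: DIFFERENT — A ⇓ λ.λ.0, B ⇓ λ.0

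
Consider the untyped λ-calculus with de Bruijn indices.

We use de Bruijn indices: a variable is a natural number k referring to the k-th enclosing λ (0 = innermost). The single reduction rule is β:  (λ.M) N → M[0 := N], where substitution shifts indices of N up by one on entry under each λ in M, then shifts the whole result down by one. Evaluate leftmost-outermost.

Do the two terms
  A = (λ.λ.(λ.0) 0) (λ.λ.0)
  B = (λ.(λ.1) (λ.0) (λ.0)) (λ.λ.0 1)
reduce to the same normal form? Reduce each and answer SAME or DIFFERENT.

Answer: DIFFERENT — A ⇓ λ.0, B ⇓ λ.0 (λ.0)

Reduction:
Term A:
  start: (λ.λ.(λ.0) 0) (λ.λ.0)
  step 1: λ.(λ.0) 0
  step 2: λ.0

Term B:
  start: (λ.(λ.1) (λ.0) (λ.0)) (λ.λ.0 1)
  step 1: (λ.λ.λ.0 1) (λ.0) (λ.0)
  step 2: (λ.λ.0 1) (λ.0)
  step 3: λ.0 (λ.0)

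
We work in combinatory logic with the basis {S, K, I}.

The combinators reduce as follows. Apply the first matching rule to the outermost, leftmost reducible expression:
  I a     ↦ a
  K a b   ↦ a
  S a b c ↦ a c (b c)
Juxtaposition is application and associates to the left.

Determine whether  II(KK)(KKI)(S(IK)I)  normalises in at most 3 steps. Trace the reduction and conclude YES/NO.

  start: II(KK)(KKI)(S(IK)I)
  [1] I(KK)(KKI)(S(IK)I)
  [2] KK(KKI)(S(IK)I)
  [3] K(S(IK)I)

Answer: NO — after 3 steps the term is K(S(IK)I), not yet normal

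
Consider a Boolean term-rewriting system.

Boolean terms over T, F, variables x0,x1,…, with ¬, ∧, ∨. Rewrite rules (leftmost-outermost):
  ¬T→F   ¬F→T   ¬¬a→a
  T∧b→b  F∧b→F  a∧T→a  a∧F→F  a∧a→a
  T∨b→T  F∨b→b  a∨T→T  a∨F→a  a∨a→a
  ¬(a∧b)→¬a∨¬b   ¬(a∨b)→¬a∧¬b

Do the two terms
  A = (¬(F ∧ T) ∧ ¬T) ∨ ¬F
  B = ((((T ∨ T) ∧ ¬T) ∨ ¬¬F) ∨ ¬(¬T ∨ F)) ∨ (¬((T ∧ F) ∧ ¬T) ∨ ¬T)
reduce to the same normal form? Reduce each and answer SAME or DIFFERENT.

Answer: SAME — A ⇓ T, B ⇓ T

Derivation:
Term A:
  start: (¬(F ∧ T) ∧ ¬T) ∨ ¬F
  [1] ((¬F ∨ ¬T) ∧ ¬T) ∨ ¬F
  [2] ((T ∨ ¬T) ∧ ¬T) ∨ ¬F
  [3] (T ∧ ¬T) ∨ ¬F
  [4] ¬T ∨ ¬F
  [5] F ∨ ¬F
  [6] ¬F
  [7] T

Term B:
  start: ((((T ∨ T) ∧ ¬T) ∨ ¬¬F) ∨ ¬(¬T ∨ F)) ∨ (¬((T ∧ F) ∧ ¬T) ∨ ¬T)
  [1] (((T ∧ ¬T) ∨ ¬¬F) ∨ ¬(¬T ∨ F)) ∨ (¬((T ∧ F) ∧ ¬T) ∨ ¬T)
  [2] ((¬T ∨ ¬¬F) ∨ ¬(¬T ∨ F)) ∨ (¬((T ∧ F) ∧ ¬T) ∨ ¬T)
  [3] ((F ∨ ¬¬F) ∨ ¬(¬T ∨ F)) ∨ (¬((T ∧ F) ∧ ¬T) ∨ ¬T)
  [4] (¬¬F ∨ ¬(¬T ∨ F)) ∨ (¬((T ∧ F) ∧ ¬T) ∨ ¬T)
  [5] (F ∨ ¬(¬T ∨ F)) ∨ (¬((T ∧ F) ∧ ¬T) ∨ ¬T)
  [6] ¬(¬T ∨ F) ∨ (¬((T ∧ F) ∧ ¬T) ∨ ¬T)
  [7] (¬¬T ∧ ¬F) ∨ (¬((T ∧ F) ∧ ¬T) ∨ ¬T)
  [8] (T ∧ ¬F) ∨ (¬((T ∧ F) ∧ ¬T) ∨ ¬T)
  [9] ¬F ∨ (¬((T ∧ F) ∧ ¬T) ∨ ¬T)
  [10] T ∨ (¬((T ∧ F) ∧ ¬T) ∨ ¬T)
  [11] T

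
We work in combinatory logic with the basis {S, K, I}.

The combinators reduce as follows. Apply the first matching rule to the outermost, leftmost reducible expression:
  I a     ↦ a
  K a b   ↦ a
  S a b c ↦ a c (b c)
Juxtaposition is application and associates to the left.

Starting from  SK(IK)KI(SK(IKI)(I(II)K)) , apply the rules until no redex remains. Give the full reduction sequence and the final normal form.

Answer: normal form = I  (in 3 steps)

Reduction:
  start: SK(IK)KI(SK(IKI)(I(II)K))
  →1  KK(IKK)I(SK(IKI)(I(II)K))
  →2  KI(SK(IKI)(I(II)K))
  →3  I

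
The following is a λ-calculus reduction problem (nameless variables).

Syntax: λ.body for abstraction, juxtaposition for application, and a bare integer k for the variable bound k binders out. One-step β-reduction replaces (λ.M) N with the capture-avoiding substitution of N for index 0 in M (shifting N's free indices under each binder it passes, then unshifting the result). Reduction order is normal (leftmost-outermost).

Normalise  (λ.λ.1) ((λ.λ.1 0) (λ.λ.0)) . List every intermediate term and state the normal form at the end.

Answer: normal form = λ.λ.λ.0  (in 3 steps)

Derivation:
  start: (λ.λ.1) ((λ.λ.1 0) (λ.λ.0))
  →1  λ.(λ.λ.1 0) (λ.λ.0)
  →2  λ.λ.(λ.λ.0) 0
  →3  λ.λ.λ.0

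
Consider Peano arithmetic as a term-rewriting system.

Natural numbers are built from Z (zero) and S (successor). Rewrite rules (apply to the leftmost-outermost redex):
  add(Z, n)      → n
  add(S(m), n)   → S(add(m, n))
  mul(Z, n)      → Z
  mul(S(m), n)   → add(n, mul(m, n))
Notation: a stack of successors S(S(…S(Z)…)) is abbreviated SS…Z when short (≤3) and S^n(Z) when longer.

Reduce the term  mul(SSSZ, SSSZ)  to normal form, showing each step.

  start: mul(SSSZ, SSSZ)
  →1  add(SSSZ, mul(SSZ, SSSZ))
  →2  S(add(SSZ, mul(SSZ, SSSZ)))
  →3  S(S(add(SZ, mul(SSZ, SSSZ))))
  →4  S(S(S(add(Z, mul(SSZ, SSSZ)))))
  →5  S(S(S(mul(SSZ, SSSZ))))
  →6  S(S(S(add(SSSZ, mul(SZ, SSSZ)))))
  →7  S(S(S(S(add(SSZ, mul(SZ, SSSZ))))))
  →8  S(S(S(S(S(add(SZ, mul(SZ, SSSZ)))))))
  →9  S(S(S(S(S(S(add(Z, mul(SZ, SSSZ))))))))
  →10  S(S(S(S(S(S(mul(SZ, SSSZ)))))))
  →11  S(S(S(S(S(S(add(SSSZ, mul(Z, SSSZ))))))))
  →12  S(S(S(S(S(S(S(add(SSZ, mul(Z, SSSZ)))))))))
  →13  S(S(S(S(S(S(S(S(add(SZ, mul(Z, SSSZ))))))))))
  →14  S(S(S(S(S(S(S(S(S(add(Z, mul(Z, SSSZ)))))))))))
  →15  S(S(S(S(S(S(S(S(S(mul(Z, SSSZ))))))))))
  →16  S^9(Z)

Answer: normal form = S^9(Z)  (in 16 steps)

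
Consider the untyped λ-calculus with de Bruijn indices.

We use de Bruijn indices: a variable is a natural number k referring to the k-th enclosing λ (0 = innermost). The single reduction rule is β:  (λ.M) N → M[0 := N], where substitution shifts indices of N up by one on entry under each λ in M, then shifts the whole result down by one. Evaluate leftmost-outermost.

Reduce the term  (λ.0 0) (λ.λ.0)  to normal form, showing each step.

  start: (λ.0 0) (λ.λ.0)
  step 1: (λ.λ.0) (λ.λ.0)
  step 2: λ.0

Answer: normal form = λ.0  (in 2 steps)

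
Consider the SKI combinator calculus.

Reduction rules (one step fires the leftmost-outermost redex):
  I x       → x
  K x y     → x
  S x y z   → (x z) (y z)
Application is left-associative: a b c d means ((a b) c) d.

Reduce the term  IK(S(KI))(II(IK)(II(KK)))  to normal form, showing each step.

Answer: normal form = S(KI)  (in 2 steps)

Derivation:
  start: IK(S(KI))(II(IK)(II(KK)))
  [1] K(S(KI))(II(IK)(II(KK)))
  [2] S(KI)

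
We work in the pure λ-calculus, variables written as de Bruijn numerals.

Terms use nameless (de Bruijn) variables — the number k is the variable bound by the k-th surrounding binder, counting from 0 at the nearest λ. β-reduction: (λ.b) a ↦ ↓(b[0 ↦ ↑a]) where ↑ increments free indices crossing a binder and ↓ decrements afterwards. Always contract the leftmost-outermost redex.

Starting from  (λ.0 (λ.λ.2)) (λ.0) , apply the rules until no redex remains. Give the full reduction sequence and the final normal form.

  start: (λ.0 (λ.λ.2)) (λ.0)
  [1] (λ.0) (λ.λ.λ.0)
  [2] λ.λ.λ.0

Answer: normal form = λ.λ.λ.0  (in 2 steps)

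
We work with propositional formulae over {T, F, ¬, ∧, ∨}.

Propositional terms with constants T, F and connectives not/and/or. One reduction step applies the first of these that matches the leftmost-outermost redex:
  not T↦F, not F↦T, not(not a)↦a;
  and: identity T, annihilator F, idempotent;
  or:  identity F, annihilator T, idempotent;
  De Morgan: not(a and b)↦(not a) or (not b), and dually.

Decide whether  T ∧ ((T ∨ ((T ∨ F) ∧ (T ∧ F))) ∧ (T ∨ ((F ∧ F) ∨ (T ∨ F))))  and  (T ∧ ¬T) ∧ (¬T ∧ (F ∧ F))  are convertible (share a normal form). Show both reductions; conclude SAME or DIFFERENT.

Term A:
  start: T ∧ ((T ∨ ((T ∨ F) ∧ (T ∧ F))) ∧ (T ∨ ((F ∧ F) ∨ (T ∨ F))))
  step 1: (T ∨ ((T ∨ F) ∧ (T ∧ F))) ∧ (T ∨ ((F ∧ F) ∨ (T ∨ F)))
  step 2: T ∧ (T ∨ ((F ∧ F) ∨ (T ∨ F)))
  step 3: T ∨ ((F ∧ F) ∨ (T ∨ F))
  step 4: T

Term B:
  start: (T ∧ ¬T) ∧ (¬T ∧ (F ∧ F))
  step 1: ¬T ∧ (¬T ∧ (F ∧ F))
  step 2: F ∧ (¬T ∧ (F ∧ F))
  step 3: F

Answer: DIFFERENT — A ⇓ T, B ⇓ F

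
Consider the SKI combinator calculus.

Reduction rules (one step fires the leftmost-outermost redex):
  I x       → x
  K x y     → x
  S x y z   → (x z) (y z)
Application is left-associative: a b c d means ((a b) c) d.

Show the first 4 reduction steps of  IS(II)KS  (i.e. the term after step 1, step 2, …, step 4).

  start: IS(II)KS
  step 1: S(II)KS
  step 2: IIS(KS)
  step 3: IS(KS)
  step 4: S(KS)

Answer: after 4 steps: S(KS)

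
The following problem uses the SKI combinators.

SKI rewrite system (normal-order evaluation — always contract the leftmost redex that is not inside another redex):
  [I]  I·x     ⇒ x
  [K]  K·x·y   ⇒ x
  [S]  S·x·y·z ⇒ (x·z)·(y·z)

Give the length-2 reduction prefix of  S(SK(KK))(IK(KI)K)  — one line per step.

Answer: after 2 steps: S(SK(KK))(KI)

Reduction:
  start: S(SK(KK))(IK(KI)K)
  [1] S(SK(KK))(K(KI)K)
  [2] S(SK(KK))(KI)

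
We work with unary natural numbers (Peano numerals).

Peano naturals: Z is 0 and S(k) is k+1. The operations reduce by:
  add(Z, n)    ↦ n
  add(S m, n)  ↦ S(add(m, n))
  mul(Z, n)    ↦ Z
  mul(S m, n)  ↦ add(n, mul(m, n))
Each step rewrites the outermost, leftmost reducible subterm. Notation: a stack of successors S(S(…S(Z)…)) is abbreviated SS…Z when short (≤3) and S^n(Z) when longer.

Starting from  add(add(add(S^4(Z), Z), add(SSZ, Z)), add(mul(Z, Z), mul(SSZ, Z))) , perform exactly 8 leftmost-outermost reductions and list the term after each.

  start: add(add(add(S^4(Z), Z), add(SSZ, Z)), add(mul(Z, Z), mul(SSZ, Z)))
  →1  add(add(S(add(SSSZ, Z)), add(SSZ, Z)), add(mul(Z, Z), mul(SSZ, Z)))
  →2  add(S(add(add(SSSZ, Z), add(SSZ, Z))), add(mul(Z, Z), mul(SSZ, Z)))
  →3  S(add(add(add(SSSZ, Z), add(SSZ, Z)), add(mul(Z, Z), mul(SSZ, Z))))
  →4  S(add(add(S(add(SSZ, Z)), add(SSZ, Z)), add(mul(Z, Z), mul(SSZ, Z))))
  →5  S(add(S(add(add(SSZ, Z), add(SSZ, Z))), add(mul(Z, Z), mul(SSZ, Z))))
  →6  S(S(add(add(add(SSZ, Z), add(SSZ, Z)), add(mul(Z, Z), mul(SSZ, Z)))))
  →7  S(S(add(add(S(add(SZ, Z)), add(SSZ, Z)), add(mul(Z, Z), mul(SSZ, Z)))))
  →8  S(S(add(S(add(add(SZ, Z), add(SSZ, Z))), add(mul(Z, Z), mul(SSZ, Z)))))

Answer: after 8 steps: S(S(add(S(add(add(SZ, Z), add(SSZ, Z))), add(mul(Z, Z), mul(SSZ, Z)))))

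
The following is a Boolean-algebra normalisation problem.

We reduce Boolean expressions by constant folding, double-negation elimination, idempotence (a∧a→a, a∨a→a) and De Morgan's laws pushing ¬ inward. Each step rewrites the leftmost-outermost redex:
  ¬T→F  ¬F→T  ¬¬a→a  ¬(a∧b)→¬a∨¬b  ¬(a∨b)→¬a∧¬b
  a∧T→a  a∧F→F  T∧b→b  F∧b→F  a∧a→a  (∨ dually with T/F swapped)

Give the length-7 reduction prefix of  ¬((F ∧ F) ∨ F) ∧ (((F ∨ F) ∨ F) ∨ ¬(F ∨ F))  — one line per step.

Answer: after 7 steps: (F ∨ F) ∨ ¬(F ∨ F)

Derivation:
  start: ¬((F ∧ F) ∨ F) ∧ (((F ∨ F) ∨ F) ∨ ¬(F ∨ F))
  →1  (¬(F ∧ F) ∧ ¬F) ∧ (((F ∨ F) ∨ F) ∨ ¬(F ∨ F))
  →2  ((¬F ∨ ¬F) ∧ ¬F) ∧ (((F ∨ F) ∨ F) ∨ ¬(F ∨ F))
  →3  (¬F ∧ ¬F) ∧ (((F ∨ F) ∨ F) ∨ ¬(F ∨ F))
  →4  ¬F ∧ (((F ∨ F) ∨ F) ∨ ¬(F ∨ F))
  →5  T ∧ (((F ∨ F) ∨ F) ∨ ¬(F ∨ F))
  →6  ((F ∨ F) ∨ F) ∨ ¬(F ∨ F)
  →7  (F ∨ F) ∨ ¬(F ∨ F)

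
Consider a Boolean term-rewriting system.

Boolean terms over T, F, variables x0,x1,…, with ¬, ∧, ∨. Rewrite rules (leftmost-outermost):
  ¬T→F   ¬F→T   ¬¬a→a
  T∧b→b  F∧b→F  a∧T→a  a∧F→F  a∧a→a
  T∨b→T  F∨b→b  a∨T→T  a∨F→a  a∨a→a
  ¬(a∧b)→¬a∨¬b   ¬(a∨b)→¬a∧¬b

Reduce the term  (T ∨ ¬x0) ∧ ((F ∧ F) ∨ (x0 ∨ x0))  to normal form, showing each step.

  start: (T ∨ ¬x0) ∧ ((F ∧ F) ∨ (x0 ∨ x0))
  step 1: T ∧ ((F ∧ F) ∨ (x0 ∨ x0))
  step 2: (F ∧ F) ∨ (x0 ∨ x0)
  step 3: F ∨ (x0 ∨ x0)
  step 4: x0 ∨ x0
  step 5: x0

Answer: normal form = x0  (in 5 steps)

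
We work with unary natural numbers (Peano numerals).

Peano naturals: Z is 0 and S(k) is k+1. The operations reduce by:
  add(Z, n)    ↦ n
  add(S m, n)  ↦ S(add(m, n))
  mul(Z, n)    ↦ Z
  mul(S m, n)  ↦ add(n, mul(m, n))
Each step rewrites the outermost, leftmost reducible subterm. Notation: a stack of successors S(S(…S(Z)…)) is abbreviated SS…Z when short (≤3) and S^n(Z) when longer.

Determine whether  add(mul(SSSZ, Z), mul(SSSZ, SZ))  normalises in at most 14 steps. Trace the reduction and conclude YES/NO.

Answer: NO — after 14 steps the term is S(S(mul(SZ, SZ))), not yet normal

Reduction:
  start: add(mul(SSSZ, Z), mul(SSSZ, SZ))
  [1] add(add(Z, mul(SSZ, Z)), mul(SSSZ, SZ))
  [2] add(mul(SSZ, Z), mul(SSSZ, SZ))
  [3] add(add(Z, mul(SZ, Z)), mul(SSSZ, SZ))
  [4] add(mul(SZ, Z), mul(SSSZ, SZ))
  [5] add(add(Z, mul(Z, Z)), mul(SSSZ, SZ))
  [6] add(mul(Z, Z), mul(SSSZ, SZ))
  [7] add(Z, mul(SSSZ, SZ))
  [8] mul(SSSZ, SZ)
  [9] add(SZ, mul(SSZ, SZ))
  [10] S(add(Z, mul(SSZ, SZ)))
  [11] S(mul(SSZ, SZ))
  [12] S(add(SZ, mul(SZ, SZ)))
  [13] S(S(add(Z, mul(SZ, SZ))))
  [14] S(S(mul(SZ, SZ)))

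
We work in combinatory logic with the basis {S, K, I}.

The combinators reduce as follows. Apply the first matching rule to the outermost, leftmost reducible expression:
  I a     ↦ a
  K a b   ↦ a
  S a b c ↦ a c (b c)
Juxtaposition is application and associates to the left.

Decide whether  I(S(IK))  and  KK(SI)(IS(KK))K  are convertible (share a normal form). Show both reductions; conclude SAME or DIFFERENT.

Answer: DIFFERENT — A ⇓ SK, B ⇓ S(KK)

Reduction:
Term A:
  start: I(S(IK))
  →1  S(IK)
  →2  SK

Term B:
  start: KK(SI)(IS(KK))K
  →1  K(IS(KK))K
  →2  IS(KK)
  →3  S(KK)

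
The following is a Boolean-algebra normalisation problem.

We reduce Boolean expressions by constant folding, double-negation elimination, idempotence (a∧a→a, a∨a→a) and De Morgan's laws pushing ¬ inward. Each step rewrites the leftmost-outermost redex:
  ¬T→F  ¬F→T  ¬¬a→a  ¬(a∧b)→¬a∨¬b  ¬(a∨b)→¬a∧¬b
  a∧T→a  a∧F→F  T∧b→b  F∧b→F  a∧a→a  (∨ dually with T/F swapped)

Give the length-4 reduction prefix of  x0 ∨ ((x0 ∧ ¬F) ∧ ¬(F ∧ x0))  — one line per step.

Answer: after 4 steps: x0 ∨ (x0 ∧ (T ∨ ¬x0))

Working:
  start: x0 ∨ ((x0 ∧ ¬F) ∧ ¬(F ∧ x0))
  →1  x0 ∨ ((x0 ∧ T) ∧ ¬(F ∧ x0))
  →2  x0 ∨ (x0 ∧ ¬(F ∧ x0))
  →3  x0 ∨ (x0 ∧ (¬F ∨ ¬x0))
  →4  x0 ∨ (x0 ∧ (T ∨ ¬x0))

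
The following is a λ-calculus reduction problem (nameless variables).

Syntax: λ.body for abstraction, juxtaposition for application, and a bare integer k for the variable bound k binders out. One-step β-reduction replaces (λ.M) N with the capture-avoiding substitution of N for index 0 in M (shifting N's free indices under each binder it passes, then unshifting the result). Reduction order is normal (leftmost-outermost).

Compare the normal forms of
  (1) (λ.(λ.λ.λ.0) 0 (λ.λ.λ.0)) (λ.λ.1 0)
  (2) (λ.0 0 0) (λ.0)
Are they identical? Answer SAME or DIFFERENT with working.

Term A:
  start: (λ.(λ.λ.λ.0) 0 (λ.λ.λ.0)) (λ.λ.1 0)
  step 1: (λ.λ.λ.0) (λ.λ.1 0) (λ.λ.λ.0)
  step 2: (λ.λ.0) (λ.λ.λ.0)
  step 3: λ.0

Term B:
  start: (λ.0 0 0) (λ.0)
  step 1: (λ.0) (λ.0) (λ.0)
  step 2: (λ.0) (λ.0)
  step 3: λ.0

Answer: SAME — A ⇓ λ.0, B ⇓ λ.0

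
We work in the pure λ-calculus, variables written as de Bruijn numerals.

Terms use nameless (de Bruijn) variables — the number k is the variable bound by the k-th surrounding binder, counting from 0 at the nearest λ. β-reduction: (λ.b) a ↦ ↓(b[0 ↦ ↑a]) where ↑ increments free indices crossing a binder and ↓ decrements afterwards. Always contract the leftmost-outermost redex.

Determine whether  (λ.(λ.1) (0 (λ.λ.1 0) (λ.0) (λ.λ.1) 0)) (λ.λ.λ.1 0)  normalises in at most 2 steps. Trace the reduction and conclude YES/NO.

  start: (λ.(λ.1) (0 (λ.λ.1 0) (λ.0) (λ.λ.1) 0)) (λ.λ.λ.1 0)
  [1] (λ.λ.λ.λ.1 0) ((λ.λ.λ.1 0) (λ.λ.1 0) (λ.0) (λ.λ.1) (λ.λ.λ.1 0))
  [2] λ.λ.λ.1 0

Answer: YES — reaches normal form λ.λ.λ.1 0 in 2 ≤ 2 steps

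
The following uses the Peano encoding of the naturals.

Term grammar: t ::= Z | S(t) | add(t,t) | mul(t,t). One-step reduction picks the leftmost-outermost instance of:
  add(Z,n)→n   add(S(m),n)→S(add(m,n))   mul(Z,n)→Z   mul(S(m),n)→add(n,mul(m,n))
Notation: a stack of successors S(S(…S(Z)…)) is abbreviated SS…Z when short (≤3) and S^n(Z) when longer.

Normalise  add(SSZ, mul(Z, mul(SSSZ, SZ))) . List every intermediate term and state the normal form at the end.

  start: add(SSZ, mul(Z, mul(SSSZ, SZ)))
  →1  S(add(SZ, mul(Z, mul(SSSZ, SZ))))
  →2  S(S(add(Z, mul(Z, mul(SSSZ, SZ)))))
  →3  S(S(mul(Z, mul(SSSZ, SZ))))
  →4  SSZ

Answer: normal form = SSZ  (in 4 steps)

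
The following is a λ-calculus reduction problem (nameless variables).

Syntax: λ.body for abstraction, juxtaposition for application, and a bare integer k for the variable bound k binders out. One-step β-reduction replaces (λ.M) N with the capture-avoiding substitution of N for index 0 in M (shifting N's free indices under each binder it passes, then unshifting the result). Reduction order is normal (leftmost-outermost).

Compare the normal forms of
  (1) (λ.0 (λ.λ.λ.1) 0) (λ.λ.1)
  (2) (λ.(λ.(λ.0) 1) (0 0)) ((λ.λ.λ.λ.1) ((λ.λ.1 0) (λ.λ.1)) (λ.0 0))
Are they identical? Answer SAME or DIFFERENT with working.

Term A:
  start: (λ.0 (λ.λ.λ.1) 0) (λ.λ.1)
  →1  (λ.λ.1) (λ.λ.λ.1) (λ.λ.1)
  →2  (λ.λ.λ.λ.1) (λ.λ.1)
  →3  λ.λ.λ.1

Term B:
  start: (λ.(λ.(λ.0) 1) (0 0)) ((λ.λ.λ.λ.1) ((λ.λ.1 0) (λ.λ.1)) (λ.0 0))
  →1  (λ.(λ.0) ((λ.λ.λ.λ.1) ((λ.λ.1 0) (λ.λ.1)) (λ.0 0))) ((λ.λ.λ.λ.1) ((λ.λ.1 0) (λ.λ.1)) (λ.0 0) ((λ.λ.λ.λ.1) ((λ.λ.1 0) (λ.λ.1)) (λ.0 0)))
  →2  (λ.0) ((λ.λ.λ.λ.1) ((λ.λ.1 0) (λ.λ.1)) (λ.0 0))
  →3  (λ.λ.λ.λ.1) ((λ.λ.1 0) (λ.λ.1)) (λ.0 0)
  →4  (λ.λ.λ.1) (λ.0 0)
  →5  λ.λ.1

Answer: DIFFERENT — A ⇓ λ.λ.λ.1, B ⇓ λ.λ.1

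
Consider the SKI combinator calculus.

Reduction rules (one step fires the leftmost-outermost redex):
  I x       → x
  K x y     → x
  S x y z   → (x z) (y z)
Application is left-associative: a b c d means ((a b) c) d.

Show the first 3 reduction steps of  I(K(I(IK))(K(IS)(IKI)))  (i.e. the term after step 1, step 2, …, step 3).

  start: I(K(I(IK))(K(IS)(IKI)))
  [1] K(I(IK))(K(IS)(IKI))
  [2] I(IK)
  [3] IK

Answer: after 3 steps: IK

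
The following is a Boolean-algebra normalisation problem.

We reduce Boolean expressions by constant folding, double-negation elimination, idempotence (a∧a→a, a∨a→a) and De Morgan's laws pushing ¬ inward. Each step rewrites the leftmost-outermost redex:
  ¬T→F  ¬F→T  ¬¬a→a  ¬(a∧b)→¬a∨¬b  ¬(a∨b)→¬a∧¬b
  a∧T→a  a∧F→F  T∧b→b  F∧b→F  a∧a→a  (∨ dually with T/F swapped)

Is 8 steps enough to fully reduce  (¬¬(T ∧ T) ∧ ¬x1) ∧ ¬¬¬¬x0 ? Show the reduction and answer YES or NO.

Answer: YES — reaches normal form ¬x1 ∧ x0 in 5 ≤ 8 steps

Reduction:
  start: (¬¬(T ∧ T) ∧ ¬x1) ∧ ¬¬¬¬x0
  [1] ((T ∧ T) ∧ ¬x1) ∧ ¬¬¬¬x0
  [2] (T ∧ ¬x1) ∧ ¬¬¬¬x0
  [3] ¬x1 ∧ ¬¬¬¬x0
  [4] ¬x1 ∧ ¬¬x0
  [5] ¬x1 ∧ x0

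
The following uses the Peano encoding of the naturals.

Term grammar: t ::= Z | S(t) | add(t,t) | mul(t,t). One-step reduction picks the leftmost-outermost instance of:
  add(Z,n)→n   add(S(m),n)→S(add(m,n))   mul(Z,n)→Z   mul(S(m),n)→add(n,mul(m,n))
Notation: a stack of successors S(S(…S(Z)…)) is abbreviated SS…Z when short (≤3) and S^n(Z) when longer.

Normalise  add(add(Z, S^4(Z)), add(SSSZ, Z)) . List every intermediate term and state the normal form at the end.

Answer: normal form = S^7(Z)  (in 10 steps)

Working:
  start: add(add(Z, S^4(Z)), add(SSSZ, Z))
  →1  add(S^4(Z), add(SSSZ, Z))
  →2  S(add(SSSZ, add(SSSZ, Z)))
  →3  S(S(add(SSZ, add(SSSZ, Z))))
  →4  S(S(S(add(SZ, add(SSSZ, Z)))))
  →5  S(S(S(S(add(Z, add(SSSZ, Z))))))
  →6  S(S(S(S(add(SSSZ, Z)))))
  →7  S(S(S(S(S(add(SSZ, Z))))))
  →8  S(S(S(S(S(S(add(SZ, Z)))))))
  →9  S(S(S(S(S(S(S(add(Z, Z))))))))
  →10  S^7(Z)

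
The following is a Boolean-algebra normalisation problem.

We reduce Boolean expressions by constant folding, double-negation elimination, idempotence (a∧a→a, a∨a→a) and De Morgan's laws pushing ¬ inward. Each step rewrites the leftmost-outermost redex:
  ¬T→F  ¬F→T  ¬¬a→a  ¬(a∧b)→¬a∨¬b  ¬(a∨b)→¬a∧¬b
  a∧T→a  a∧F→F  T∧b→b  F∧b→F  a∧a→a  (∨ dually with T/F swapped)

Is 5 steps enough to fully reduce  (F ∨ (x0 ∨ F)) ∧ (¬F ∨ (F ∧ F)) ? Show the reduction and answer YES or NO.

Answer: YES — reaches normal form x0 in 5 ≤ 5 steps

Working:
  start: (F ∨ (x0 ∨ F)) ∧ (¬F ∨ (F ∧ F))
  →1  (x0 ∨ F) ∧ (¬F ∨ (F ∧ F))
  →2  x0 ∧ (¬F ∨ (F ∧ F))
  →3  x0 ∧ (T ∨ (F ∧ F))
  →4  x0 ∧ T
  →5  x0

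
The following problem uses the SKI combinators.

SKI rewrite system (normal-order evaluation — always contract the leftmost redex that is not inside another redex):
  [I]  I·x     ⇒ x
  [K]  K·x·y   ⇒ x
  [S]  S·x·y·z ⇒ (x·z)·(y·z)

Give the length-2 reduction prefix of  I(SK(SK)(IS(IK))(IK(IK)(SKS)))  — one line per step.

  start: I(SK(SK)(IS(IK))(IK(IK)(SKS)))
  [1] SK(SK)(IS(IK))(IK(IK)(SKS))
  [2] K(IS(IK))(SK(IS(IK)))(IK(IK)(SKS))

Answer: after 2 steps: K(IS(IK))(SK(IS(IK)))(IK(IK)(SKS))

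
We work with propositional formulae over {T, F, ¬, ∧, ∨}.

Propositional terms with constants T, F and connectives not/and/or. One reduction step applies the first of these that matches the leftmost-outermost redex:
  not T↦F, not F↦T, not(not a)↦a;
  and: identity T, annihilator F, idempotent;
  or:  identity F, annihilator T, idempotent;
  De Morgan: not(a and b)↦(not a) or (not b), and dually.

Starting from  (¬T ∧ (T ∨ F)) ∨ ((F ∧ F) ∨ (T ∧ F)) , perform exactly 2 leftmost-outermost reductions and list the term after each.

Answer: after 2 steps: F ∨ ((F ∧ F) ∨ (T ∧ F))

Reduction:
  start: (¬T ∧ (T ∨ F)) ∨ ((F ∧ F) ∨ (T ∧ F))
  [1] (F ∧ (T ∨ F)) ∨ ((F ∧ F) ∨ (T ∧ F))
  [2] F ∨ ((F ∧ F) ∨ (T ∧ F))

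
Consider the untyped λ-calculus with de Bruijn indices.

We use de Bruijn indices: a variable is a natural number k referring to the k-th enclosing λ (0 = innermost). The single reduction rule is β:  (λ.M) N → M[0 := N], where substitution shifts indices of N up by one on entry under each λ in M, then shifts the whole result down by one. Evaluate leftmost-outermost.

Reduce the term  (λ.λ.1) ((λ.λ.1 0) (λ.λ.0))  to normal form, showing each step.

Answer: normal form = λ.λ.λ.0  (in 3 steps)

Derivation:
  start: (λ.λ.1) ((λ.λ.1 0) (λ.λ.0))
  [1] λ.(λ.λ.1 0) (λ.λ.0)
  [2] λ.λ.(λ.λ.0) 0
  [3] λ.λ.λ.0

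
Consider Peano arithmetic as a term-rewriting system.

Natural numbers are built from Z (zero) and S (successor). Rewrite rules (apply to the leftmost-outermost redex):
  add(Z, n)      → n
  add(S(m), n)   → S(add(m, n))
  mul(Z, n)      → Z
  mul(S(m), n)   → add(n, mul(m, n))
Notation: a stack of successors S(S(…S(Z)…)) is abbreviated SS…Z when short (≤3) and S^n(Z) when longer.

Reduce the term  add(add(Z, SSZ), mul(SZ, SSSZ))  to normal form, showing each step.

Answer: normal form = S^5(Z)  (in 10 steps)

Reduction:
  start: add(add(Z, SSZ), mul(SZ, SSSZ))
  →1  add(SSZ, mul(SZ, SSSZ))
  →2  S(add(SZ, mul(SZ, SSSZ)))
  →3  S(S(add(Z, mul(SZ, SSSZ))))
  →4  S(S(mul(SZ, SSSZ)))
  →5  S(S(add(SSSZ, mul(Z, SSSZ))))
  →6  S(S(S(add(SSZ, mul(Z, SSSZ)))))
  →7  S(S(S(S(add(SZ, mul(Z, SSSZ))))))
  →8  S(S(S(S(S(add(Z, mul(Z, SSSZ)))))))
  →9  S(S(S(S(S(mul(Z, SSSZ))))))
  →10  S^5(Z)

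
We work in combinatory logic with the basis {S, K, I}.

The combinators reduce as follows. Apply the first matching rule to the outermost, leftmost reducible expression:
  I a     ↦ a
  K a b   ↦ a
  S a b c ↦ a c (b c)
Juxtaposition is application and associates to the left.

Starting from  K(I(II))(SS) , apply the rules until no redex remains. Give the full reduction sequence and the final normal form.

  start: K(I(II))(SS)
  [1] I(II)
  [2] II
  [3] I

Answer: normal form = I  (in 3 steps)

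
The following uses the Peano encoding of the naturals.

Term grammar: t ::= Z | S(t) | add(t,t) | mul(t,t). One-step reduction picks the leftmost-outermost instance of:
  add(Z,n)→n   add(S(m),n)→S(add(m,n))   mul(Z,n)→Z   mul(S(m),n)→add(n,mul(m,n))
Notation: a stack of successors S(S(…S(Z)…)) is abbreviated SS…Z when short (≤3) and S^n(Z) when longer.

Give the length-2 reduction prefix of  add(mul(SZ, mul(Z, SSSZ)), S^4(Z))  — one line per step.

  start: add(mul(SZ, mul(Z, SSSZ)), S^4(Z))
  step 1: add(add(mul(Z, SSSZ), mul(Z, mul(Z, SSSZ))), S^4(Z))
  step 2: add(add(Z, mul(Z, mul(Z, SSSZ))), S^4(Z))

Answer: after 2 steps: add(add(Z, mul(Z, mul(Z, SSSZ))), S^4(Z))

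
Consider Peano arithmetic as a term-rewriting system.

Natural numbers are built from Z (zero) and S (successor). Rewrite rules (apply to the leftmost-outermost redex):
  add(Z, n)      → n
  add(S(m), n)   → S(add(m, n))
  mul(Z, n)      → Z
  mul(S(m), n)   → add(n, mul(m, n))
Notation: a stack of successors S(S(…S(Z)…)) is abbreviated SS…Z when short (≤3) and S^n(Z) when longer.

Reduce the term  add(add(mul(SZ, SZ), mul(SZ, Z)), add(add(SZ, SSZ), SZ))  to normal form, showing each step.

  start: add(add(mul(SZ, SZ), mul(SZ, Z)), add(add(SZ, SSZ), SZ))
  →1  add(add(add(SZ, mul(Z, SZ)), mul(SZ, Z)), add(add(SZ, SSZ), SZ))
  →2  add(add(S(add(Z, mul(Z, SZ))), mul(SZ, Z)), add(add(SZ, SSZ), SZ))
  →3  add(S(add(add(Z, mul(Z, SZ)), mul(SZ, Z))), add(add(SZ, SSZ), SZ))
  →4  S(add(add(add(Z, mul(Z, SZ)), mul(SZ, Z)), add(add(SZ, SSZ), SZ)))
  →5  S(add(add(mul(Z, SZ), mul(SZ, Z)), add(add(SZ, SSZ), SZ)))
  →6  S(add(add(Z, mul(SZ, Z)), add(add(SZ, SSZ), SZ)))
  →7  S(add(mul(SZ, Z), add(add(SZ, SSZ), SZ)))
  →8  S(add(add(Z, mul(Z, Z)), add(add(SZ, SSZ), SZ)))
  →9  S(add(mul(Z, Z), add(add(SZ, SSZ), SZ)))
  →10  S(add(Z, add(add(SZ, SSZ), SZ)))
  →11  S(add(add(SZ, SSZ), SZ))
  →12  S(add(S(add(Z, SSZ)), SZ))
  →13  S(S(add(add(Z, SSZ), SZ)))
  →14  S(S(add(SSZ, SZ)))
  →15  S(S(S(add(SZ, SZ))))
  →16  S(S(S(S(add(Z, SZ)))))
  →17  S^5(Z)

Answer: normal form = S^5(Z)  (in 17 steps)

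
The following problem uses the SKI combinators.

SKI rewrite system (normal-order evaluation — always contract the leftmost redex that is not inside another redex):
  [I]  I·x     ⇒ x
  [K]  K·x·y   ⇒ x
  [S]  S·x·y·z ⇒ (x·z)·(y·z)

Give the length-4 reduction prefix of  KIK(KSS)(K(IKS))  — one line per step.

Answer: after 4 steps: S(K(KS))

Derivation:
  start: KIK(KSS)(K(IKS))
  step 1: I(KSS)(K(IKS))
  step 2: KSS(K(IKS))
  step 3: S(K(IKS))
  step 4: S(K(KS))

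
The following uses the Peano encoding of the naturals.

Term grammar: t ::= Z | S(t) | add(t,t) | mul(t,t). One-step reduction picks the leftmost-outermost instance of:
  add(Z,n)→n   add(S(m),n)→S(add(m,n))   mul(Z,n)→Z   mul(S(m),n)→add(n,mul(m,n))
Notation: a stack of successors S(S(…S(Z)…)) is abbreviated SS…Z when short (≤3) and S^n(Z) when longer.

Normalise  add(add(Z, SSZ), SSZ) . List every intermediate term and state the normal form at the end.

Answer: normal form = S^4(Z)  (in 4 steps)

Reduction:
  start: add(add(Z, SSZ), SSZ)
  step 1: add(SSZ, SSZ)
  step 2: S(add(SZ, SSZ))
  step 3: S(S(add(Z, SSZ)))
  step 4: S^4(Z)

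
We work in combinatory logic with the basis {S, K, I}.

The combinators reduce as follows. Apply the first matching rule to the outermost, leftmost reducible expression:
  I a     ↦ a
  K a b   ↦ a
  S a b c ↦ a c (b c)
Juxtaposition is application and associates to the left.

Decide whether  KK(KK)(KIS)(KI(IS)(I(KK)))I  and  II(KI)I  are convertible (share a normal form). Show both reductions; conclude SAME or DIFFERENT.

Answer: SAME — A ⇓ I, B ⇓ I

Derivation:
Term A:
  start: KK(KK)(KIS)(KI(IS)(I(KK)))I
  →1  K(KIS)(KI(IS)(I(KK)))I
  →2  KISI
  →3  II
  →4  I

Term B:
  start: II(KI)I
  →1  I(KI)I
  →2  KII
  →3  I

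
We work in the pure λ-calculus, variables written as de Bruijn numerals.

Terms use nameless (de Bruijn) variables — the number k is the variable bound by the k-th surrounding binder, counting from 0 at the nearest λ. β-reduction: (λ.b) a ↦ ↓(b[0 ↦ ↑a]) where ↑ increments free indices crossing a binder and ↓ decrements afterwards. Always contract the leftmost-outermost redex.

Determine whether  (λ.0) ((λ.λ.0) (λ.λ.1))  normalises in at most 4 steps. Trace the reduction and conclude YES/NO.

  start: (λ.0) ((λ.λ.0) (λ.λ.1))
  →1  (λ.λ.0) (λ.λ.1)
  →2  λ.0

Answer: YES — reaches normal form λ.0 in 2 ≤ 4 steps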